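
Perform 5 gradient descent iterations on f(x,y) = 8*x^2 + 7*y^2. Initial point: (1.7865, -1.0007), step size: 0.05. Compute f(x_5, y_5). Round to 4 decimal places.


Gradient descent on f(x,y) = 8*x^2 + 7*y^2.
Starting point: (1.7865, -1.0007), alpha = 0.05
Step 1: grad_x = 2*8*1.7865 = 28.584, grad_y = 2*7*-1.0007 = -14.0098
  x_1 = 1.7865 - 0.05*28.584 = 0.3573
  y_1 = -1.0007 - 0.05*-14.0098 = -0.3002
Step 2: grad_x = 2*8*0.3573 = 5.7168, grad_y = 2*7*-0.3002 = -4.2029
  x_2 = 0.3573 - 0.05*5.7168 = 0.0715
  y_2 = -0.3002 - 0.05*-4.2029 = -0.0901
Step 3: grad_x = 2*8*0.0715 = 1.1434, grad_y = 2*7*-0.0901 = -1.2609
  x_3 = 0.0715 - 0.05*1.1434 = 0.0143
  y_3 = -0.0901 - 0.05*-1.2609 = -0.027
Step 4: grad_x = 2*8*0.0143 = 0.2287, grad_y = 2*7*-0.027 = -0.3783
  x_4 = 0.0143 - 0.05*0.2287 = 0.0029
  y_4 = -0.027 - 0.05*-0.3783 = -0.0081
Step 5: grad_x = 2*8*0.0029 = 0.0457, grad_y = 2*7*-0.0081 = -0.1135
  x_5 = 0.0029 - 0.05*0.0457 = 0.0006
  y_5 = -0.0081 - 0.05*-0.1135 = -0.0024
f(0.0006, -0.0024) = 8*0.0006^2 + 7*(-0.0024)^2 = 0.0


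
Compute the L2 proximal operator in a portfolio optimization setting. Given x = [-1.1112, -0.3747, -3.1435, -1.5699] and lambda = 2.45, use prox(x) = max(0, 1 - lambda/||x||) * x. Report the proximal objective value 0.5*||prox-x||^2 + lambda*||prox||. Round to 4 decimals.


Step 1: Compute ||x||.
||x|| = 3.7042
Step 2: Compute scaling factor.
scale = max(0, 1 - 2.45/3.7042) = 0.3386
Step 3: prox(x) = [-0.3762, -0.1269, -1.0644, -0.5316]
||prox(x)|| = 1.2542
Step 4: Proximal objective.
0.5*||prox-x||^2 = 3.0013
lambda*||prox|| = 3.0728
Total = 6.0741


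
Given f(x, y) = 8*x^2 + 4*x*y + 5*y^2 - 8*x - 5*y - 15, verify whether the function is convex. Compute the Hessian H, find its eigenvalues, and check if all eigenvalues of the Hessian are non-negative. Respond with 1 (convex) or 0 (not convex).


The Hessian of f(x,y) = 8*x^2 + 4*x*y + 5*y^2 - 8*x - 5*y - 15 is:
H = [[16, 4], [4, 10]]
Trace = 16 + 10 = 26
Determinant = 16*10 - (4)^2 = 144
Discriminant = (26)^2 - 4*144 = 100.0
Eigenvalues: lambda_1 = 8.0, lambda_2 = 18.0
The function is convex.

1


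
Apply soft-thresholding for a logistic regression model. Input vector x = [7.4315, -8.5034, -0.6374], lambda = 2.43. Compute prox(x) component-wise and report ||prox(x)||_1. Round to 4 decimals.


Soft-thresholding with lambda = 2.43:
prox(7.4315) = sign(7.4315)*max(|7.4315| - 2.43, 0) = 5.0015
prox(-8.5034) = sign(-8.5034)*max(|-8.5034| - 2.43, 0) = -6.0734
prox(-0.6374) = sign(-0.6374)*max(|-0.6374| - 2.43, 0) = 0.0
prox(x) = [5.0015, -6.0734, 0.0]
||prox(x)||_1 = 5.0015 + 6.0734 + 0.0 = 11.0749


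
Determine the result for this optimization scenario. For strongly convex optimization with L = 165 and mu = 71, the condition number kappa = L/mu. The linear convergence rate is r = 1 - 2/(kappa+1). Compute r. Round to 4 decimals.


Step 1: Compute the condition number.
kappa = L/mu = 165/71 = 2.3239
Step 2: Compute the convergence rate.
r = 1 - 2/(kappa + 1) = 1 - 2*mu/(L + mu) = (L - mu)/(L + mu) = 94/236 = 0.3983


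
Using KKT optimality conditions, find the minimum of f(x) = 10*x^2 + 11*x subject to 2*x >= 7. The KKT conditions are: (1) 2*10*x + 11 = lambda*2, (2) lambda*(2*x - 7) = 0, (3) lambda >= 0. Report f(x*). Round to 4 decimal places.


Step 1: Try lambda = 0 (constraint inactive).
x_unc = -11/(2*10) = -0.55
Check: 2*-0.55 = -1.1 < 7 -- violated!
Step 2: Constraint must be active: 2*x = 7
x* = 7/2 = 3.5
lambda = (2*10*3.5 + 11)/2 = 40.5
Step 3: Compute optimal value.
f(x*) = 10*3.5^2 + 11*3.5 = 161.0


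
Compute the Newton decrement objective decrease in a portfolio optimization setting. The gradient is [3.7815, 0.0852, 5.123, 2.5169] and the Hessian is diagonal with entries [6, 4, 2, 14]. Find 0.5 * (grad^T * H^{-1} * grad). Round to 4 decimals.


Step 1: H is diagonal, so H^(-1) * g = [0.6303, 0.0213, 2.5615, 0.1798].
Step 2: g^T H^(-1) g = sum_i g_i^2 / H_ii
  = (3.7815)^2/6 + (0.0852)^2/4 + (5.123)^2/2 + (2.5169)^2/14
  = 2.3833 + 0.0018 + 13.1226 + 0.4525 = 15.9602
Step 3: Objective decrease = 0.5 * g^T H^(-1) g = 7.9801


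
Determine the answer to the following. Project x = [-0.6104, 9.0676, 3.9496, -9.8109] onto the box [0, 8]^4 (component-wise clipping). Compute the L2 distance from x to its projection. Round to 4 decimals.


Project each component onto [0, 8].
clip(-0.6104) = 0.0, clip(9.0676) = 8.0, clip(3.9496) = 3.9496, clip(-9.8109) = 0.0
Projection = [0.0, 8.0, 3.9496, 0.0]
Squared diffs: [0.3726, 1.1398, 0.0, 96.2538]
Distance = sqrt(97.7662) = 9.8877


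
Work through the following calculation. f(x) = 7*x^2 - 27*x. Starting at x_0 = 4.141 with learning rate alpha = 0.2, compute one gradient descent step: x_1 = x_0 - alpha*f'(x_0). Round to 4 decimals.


We compute the gradient at x_0 and apply the update.
f'(x) = 14*x - 27
f'(4.141) = 14*4.141 - 27 = 30.974
x_1 = 4.141 - 0.2*30.974 = -2.0538


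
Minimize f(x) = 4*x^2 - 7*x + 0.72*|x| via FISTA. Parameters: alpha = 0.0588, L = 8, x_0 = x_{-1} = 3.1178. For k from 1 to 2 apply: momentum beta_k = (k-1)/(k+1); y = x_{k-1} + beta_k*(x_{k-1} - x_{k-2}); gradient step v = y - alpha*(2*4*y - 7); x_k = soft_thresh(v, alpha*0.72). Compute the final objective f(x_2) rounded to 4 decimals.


FISTA on f(x) = 4*x^2 - 7*x + 0.72*|x|
L = 8, alpha = 0.0588
Iteration 1: beta = 0.0, y = 3.1178 + 0.0*(3.1178 - 3.1178) = 3.1178
  grad(y) = 17.9424, v = y - alpha*grad = 2.0628
  prox(v) = soft_thresh(2.0628, 0.0423) = 2.0205
Iteration 2: beta = 0.3333, y = 2.0205 + 0.3333*(2.0205 - 3.1178) = 1.6547
  grad(y) = 6.2373, v = y - alpha*grad = 1.2879
  prox(v) = soft_thresh(1.2879, 0.0423) = 1.2456
f(x_2) = 4*1.2456^2 - 7*1.2456 + 0.72*|1.2456| = -1.6164


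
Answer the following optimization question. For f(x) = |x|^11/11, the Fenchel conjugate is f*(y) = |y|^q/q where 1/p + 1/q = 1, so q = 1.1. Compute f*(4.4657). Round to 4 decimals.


The conjugate exponent q satisfies 1/p + 1/q = 1.
p = 11, so q = 11/(11 - 1) = 1.1
|y|^q = 4.4657^1.1 = 5.1865
f*(4.4657) = 5.1865 / 1.1 = 4.715


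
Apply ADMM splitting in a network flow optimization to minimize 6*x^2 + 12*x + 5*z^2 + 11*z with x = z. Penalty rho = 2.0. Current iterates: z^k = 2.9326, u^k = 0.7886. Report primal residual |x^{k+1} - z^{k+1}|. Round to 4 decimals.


ADMM iteration with rho = 2.0, z^k = 2.9326, u^k = 0.7886
Step 1: x-update.
Minimize 6*x^2 + 12*x + (2.0/2)*(x - 2.9326 + 0.7886)^2
FOC: (2*6 + 2.0)*x = -12 + 2.0*(2.9326 - 0.7886)
x^{k+1} = -0.5509
Step 2: z-update.
Minimize 5*z^2 + 11*z + (2.0/2)*(-0.5509 - z + 0.7886)^2
FOC: (2*5 + 2.0)*z = -11 + 2.0*(-0.5509 + 0.7886)
z^{k+1} = -0.877
Step 3: u-update.
u^{k+1} = 0.7886 - 0.5509 + 0.877 = 1.1148
Step 4: Primal residual = |-0.5509 + 0.877| = 0.3262


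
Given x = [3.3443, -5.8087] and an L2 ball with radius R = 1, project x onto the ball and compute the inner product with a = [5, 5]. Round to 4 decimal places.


Step 1: Compute ||x|| (intermediates to 6 decimals).
||x|| = sqrt(3.3443^2 + (-5.8087)^2) = 6.702637
Step 2: Project.
Since ||x|| > R, scale = R/||x|| = 1/6.702637 = 0.149195, proj(x) = scale * x
proj(x) = [0.498953, -0.866629]
Step 3: Dot product.
a^T * proj(x) = 5*0.498953 + 5*(-0.866629) = -1.8384


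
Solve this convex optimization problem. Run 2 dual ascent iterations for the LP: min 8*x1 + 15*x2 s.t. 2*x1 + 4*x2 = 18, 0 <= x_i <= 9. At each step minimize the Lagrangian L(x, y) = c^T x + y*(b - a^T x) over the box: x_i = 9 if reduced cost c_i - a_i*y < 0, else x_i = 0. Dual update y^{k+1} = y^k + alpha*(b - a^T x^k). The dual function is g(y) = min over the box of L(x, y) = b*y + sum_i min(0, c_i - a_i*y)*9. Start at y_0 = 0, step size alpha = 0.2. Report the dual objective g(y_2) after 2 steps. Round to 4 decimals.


Dual ascent for LP: min 8*x1 + 15*x2, 2*x1 + 4*x2 = 18, 0 <= x_i <= 9
Step 1: y^k = 0.0, reduced costs: (8.0, 15.0)
  x^k = (0.0, 0.0), subgradient = b - a^T x = 18.0
  y^{k+1} = 0.0 + 0.2*18.0 = 3.6
Step 2: y^k = 3.6, reduced costs: (0.8, 0.6)
  x^k = (0.0, 0.0), subgradient = b - a^T x = 18.0
  y^{k+1} = 3.6 + 0.2*18.0 = 7.2
Dual objective at y_2 = 7.2: reduced costs (-6.4, -13.8), box minimizer x = (9.0, 9.0)
g(y_2) = b*y + (c1 - a1*y)*x1 + (c2 - a2*y)*x2 = 18*7.2 + (-6.4)*9.0 + (-13.8)*9.0 = 129.6 - 57.6 - 124.2 = -52.2


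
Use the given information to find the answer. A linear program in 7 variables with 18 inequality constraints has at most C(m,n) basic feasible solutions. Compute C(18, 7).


Each vertex corresponds to some choice of n active constraints out of m, so the number of vertices is at most C(m, n) = m! / (n!(m-n)!).
m = 18, n = 7
Numerator: 18 * 17 * 16 * 15 * 14 * 13 * 12
Denominator: 7! = 5040
C(18, 7) = 31824


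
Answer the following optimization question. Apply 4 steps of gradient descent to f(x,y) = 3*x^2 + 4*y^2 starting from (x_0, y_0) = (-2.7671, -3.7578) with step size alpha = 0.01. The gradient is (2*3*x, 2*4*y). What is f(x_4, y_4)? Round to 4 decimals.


Gradient descent on f(x,y) = 3*x^2 + 4*y^2.
Starting point: (-2.7671, -3.7578), alpha = 0.01
Step 1: grad_x = 2*3*-2.7671 = -16.6026, grad_y = 2*4*-3.7578 = -30.0624
  x_1 = -2.7671 - 0.01*-16.6026 = -2.6011
  y_1 = -3.7578 - 0.01*-30.0624 = -3.4572
Step 2: grad_x = 2*3*-2.6011 = -15.6064, grad_y = 2*4*-3.4572 = -27.6574
  x_2 = -2.6011 - 0.01*-15.6064 = -2.445
  y_2 = -3.4572 - 0.01*-27.6574 = -3.1806
Step 3: grad_x = 2*3*-2.445 = -14.6701, grad_y = 2*4*-3.1806 = -25.4448
  x_3 = -2.445 - 0.01*-14.6701 = -2.2983
  y_3 = -3.1806 - 0.01*-25.4448 = -2.9262
Step 4: grad_x = 2*3*-2.2983 = -13.7899, grad_y = 2*4*-2.9262 = -23.4092
  x_4 = -2.2983 - 0.01*-13.7899 = -2.1604
  y_4 = -2.9262 - 0.01*-23.4092 = -2.6921
f(-2.1604, -2.6921) = 3*(-2.1604)^2 + 4*(-2.6921)^2 = 42.9909


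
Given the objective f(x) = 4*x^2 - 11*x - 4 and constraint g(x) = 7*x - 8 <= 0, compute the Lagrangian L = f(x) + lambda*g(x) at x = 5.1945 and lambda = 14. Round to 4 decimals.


Step 1: Evaluate f(x).
f(5.1945) = 4*5.1945^2 - 11*5.1945 - 4 = 46.7918
Step 2: Evaluate g(x).
g(5.1945) = 7*5.1945 - 8 = 28.3615
Step 3: Compute Lagrangian.
L = 46.7918 + 14*28.3615 = 443.8528


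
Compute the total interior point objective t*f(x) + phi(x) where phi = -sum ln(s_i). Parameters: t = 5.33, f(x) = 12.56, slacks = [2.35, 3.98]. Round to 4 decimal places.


Step 1: Compute log-barrier.
ln values: [0.8544, 1.3813]
phi = -(0.8544 + 1.3813) = -2.2357
Step 2: Compute augmented objective.
t*f(x) = 5.33*12.56 = 66.9448
Total = 66.9448 - 2.2357 = 64.7091


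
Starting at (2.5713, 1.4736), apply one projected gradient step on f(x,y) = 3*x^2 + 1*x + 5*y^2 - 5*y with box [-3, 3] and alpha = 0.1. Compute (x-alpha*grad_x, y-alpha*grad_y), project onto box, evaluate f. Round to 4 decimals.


Step 1: Compute gradient at (2.5713, 1.4736).
grad_x = 2*3*2.5713 + 1 = 16.4278
grad_y = 2*5*1.4736 - 5 = 9.736
Step 2: Gradient step.
x_raw = 2.5713 - 0.1*16.4278 = 0.9285
y_raw = 1.4736 - 0.1*9.736 = 0.5
Step 3: Project onto [-3, 3].
x_proj = clip(0.9285) = 0.9285
y_proj = clip(0.5) = 0.5
Step 4: Evaluate f.
f(0.9285, 0.5) = 2.265


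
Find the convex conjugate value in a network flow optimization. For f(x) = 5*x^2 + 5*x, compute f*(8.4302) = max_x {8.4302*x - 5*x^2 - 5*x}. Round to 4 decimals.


f*(y) = sup_x {y*x - a*x^2 - b*x} = sup_x {(y-b)*x - a*x^2}
FOC: (y - b) - 2a*x = 0 => x* = (y - b)/(2a)
x* = (8.4302 - 5)/(2*5) = 0.343
f*(8.4302) = (y-b)^2/(4a) = (8.4302 - 5)^2/(4*5)
= 11.7663/20 = 0.5883


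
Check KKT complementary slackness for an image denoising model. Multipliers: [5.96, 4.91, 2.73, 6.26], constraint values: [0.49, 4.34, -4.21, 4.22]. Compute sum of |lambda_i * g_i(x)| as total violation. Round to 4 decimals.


KKT complementary slackness check:
lambda_1 * g_1 = 5.96 * 0.49 = 2.9204
lambda_2 * g_2 = 4.91 * 4.34 = 21.3094
lambda_3 * g_3 = 2.73 * -4.21 = -11.4933
lambda_4 * g_4 = 6.26 * 4.22 = 26.4172
Total violation = 2.9204 + 21.3094 + 11.4933 + 26.4172 = 62.1403


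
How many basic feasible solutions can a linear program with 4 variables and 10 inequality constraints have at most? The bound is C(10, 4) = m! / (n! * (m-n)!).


Each vertex corresponds to some choice of n active constraints out of m, so the number of vertices is at most C(m, n) = m! / (n!(m-n)!).
m = 10, n = 4
Numerator: 10 * 9 * 8 * 7
Denominator: 4! = 24
C(10, 4) = 210


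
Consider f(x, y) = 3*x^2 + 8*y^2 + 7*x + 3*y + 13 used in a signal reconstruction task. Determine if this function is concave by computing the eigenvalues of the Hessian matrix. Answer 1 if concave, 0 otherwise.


The Hessian of f(x,y) = 3*x^2 + 8*y^2 + 7*x + 3*y + 13 is:
H = [[6, 0], [0, 16]]
Trace = 6 + 16 = 22
Determinant = 6*16 - (0)^2 = 96
Discriminant = (22)^2 - 4*96 = 100.0
Eigenvalues: lambda_1 = 6.0, lambda_2 = 16.0
The function is not concave.

0


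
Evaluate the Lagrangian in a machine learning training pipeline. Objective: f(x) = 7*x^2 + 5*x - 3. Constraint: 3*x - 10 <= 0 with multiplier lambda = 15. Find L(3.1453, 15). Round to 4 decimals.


Step 1: Evaluate f(x).
f(3.1453) = 7*3.1453^2 + 5*3.1453 - 3 = 81.9769
Step 2: Evaluate g(x).
g(3.1453) = 3*3.1453 - 10 = -0.5641
Step 3: Compute Lagrangian.
L = 81.9769 + 15*-0.5641 = 73.5154


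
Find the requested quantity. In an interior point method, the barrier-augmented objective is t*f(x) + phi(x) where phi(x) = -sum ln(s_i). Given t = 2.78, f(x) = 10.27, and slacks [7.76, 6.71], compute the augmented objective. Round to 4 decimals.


Step 1: Compute log-barrier.
ln values: [2.049, 1.9036]
phi = -(2.049 + 1.9036) = -3.9526
Step 2: Compute augmented objective.
t*f(x) = 2.78*10.27 = 28.5506
Total = 28.5506 - 3.9526 = 24.598


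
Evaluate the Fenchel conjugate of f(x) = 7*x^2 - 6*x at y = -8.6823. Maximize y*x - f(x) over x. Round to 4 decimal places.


f*(y) = sup_x {y*x - a*x^2 - b*x} = sup_x {(y-b)*x - a*x^2}
FOC: (y - b) - 2a*x = 0 => x* = (y - b)/(2a)
x* = (-8.6823 + 6)/(2*7) = -0.1916
f*(-8.6823) = (y-b)^2/(4a) = (-8.6823 + 6)^2/(4*7)
= 7.1947/28 = 0.257


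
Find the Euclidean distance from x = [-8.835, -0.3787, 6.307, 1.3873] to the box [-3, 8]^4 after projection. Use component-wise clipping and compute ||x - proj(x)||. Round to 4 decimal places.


Project each component onto [-3, 8].
clip(-8.835) = -3.0, clip(-0.3787) = -0.3787, clip(6.307) = 6.307, clip(1.3873) = 1.3873
Projection = [-3.0, -0.3787, 6.307, 1.3873]
Squared diffs: [34.0472, 0.0, 0.0, 0.0]
Distance = sqrt(34.0472) = 5.835


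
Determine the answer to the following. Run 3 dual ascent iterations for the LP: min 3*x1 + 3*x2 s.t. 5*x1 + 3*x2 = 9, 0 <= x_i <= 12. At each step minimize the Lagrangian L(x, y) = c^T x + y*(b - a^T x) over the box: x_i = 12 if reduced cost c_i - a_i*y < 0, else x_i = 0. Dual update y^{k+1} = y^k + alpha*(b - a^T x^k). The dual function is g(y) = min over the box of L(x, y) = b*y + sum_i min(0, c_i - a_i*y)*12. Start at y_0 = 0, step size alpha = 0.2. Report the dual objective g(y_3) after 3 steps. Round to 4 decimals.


Dual ascent for LP: min 3*x1 + 3*x2, 5*x1 + 3*x2 = 9, 0 <= x_i <= 12
Step 1: y^k = 0.0, reduced costs: (3.0, 3.0)
  x^k = (0.0, 0.0), subgradient = b - a^T x = 9.0
  y^{k+1} = 0.0 + 0.2*9.0 = 1.8
Step 2: y^k = 1.8, reduced costs: (-6.0, -2.4)
  x^k = (12.0, 12.0), subgradient = b - a^T x = -87.0
  y^{k+1} = 1.8 + 0.2*-87.0 = -15.6
Step 3: y^k = -15.6, reduced costs: (81.0, 49.8)
  x^k = (0.0, 0.0), subgradient = b - a^T x = 9.0
  y^{k+1} = -15.6 + 0.2*9.0 = -13.8
Dual objective at y_3 = -13.8: reduced costs (72.0, 44.4), box minimizer x = (0.0, 0.0)
g(y_3) = b*y + (c1 - a1*y)*x1 + (c2 - a2*y)*x2 = 9*(-13.8) + 72.0*0.0 + 44.4*0.0 = -124.2 + 0.0 + 0.0 = -124.2


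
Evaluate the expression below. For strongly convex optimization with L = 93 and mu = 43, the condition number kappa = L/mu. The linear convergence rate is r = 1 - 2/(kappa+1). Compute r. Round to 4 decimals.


Step 1: Compute the condition number.
kappa = L/mu = 93/43 = 2.1628
Step 2: Compute the convergence rate.
r = 1 - 2/(kappa + 1) = 1 - 2*mu/(L + mu) = (L - mu)/(L + mu) = 50/136 = 0.3676


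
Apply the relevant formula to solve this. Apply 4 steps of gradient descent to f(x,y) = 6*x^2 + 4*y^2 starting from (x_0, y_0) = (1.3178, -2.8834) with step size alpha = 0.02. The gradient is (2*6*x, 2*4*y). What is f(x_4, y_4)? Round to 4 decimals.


Gradient descent on f(x,y) = 6*x^2 + 4*y^2.
Starting point: (1.3178, -2.8834), alpha = 0.02
Step 1: grad_x = 2*6*1.3178 = 15.8136, grad_y = 2*4*-2.8834 = -23.0672
  x_1 = 1.3178 - 0.02*15.8136 = 1.0015
  y_1 = -2.8834 - 0.02*-23.0672 = -2.4221
Step 2: grad_x = 2*6*1.0015 = 12.0183, grad_y = 2*4*-2.4221 = -19.3764
  x_2 = 1.0015 - 0.02*12.0183 = 0.7612
  y_2 = -2.4221 - 0.02*-19.3764 = -2.0345
Step 3: grad_x = 2*6*0.7612 = 9.1339, grad_y = 2*4*-2.0345 = -16.2762
  x_3 = 0.7612 - 0.02*9.1339 = 0.5785
  y_3 = -2.0345 - 0.02*-16.2762 = -1.709
Step 4: grad_x = 2*6*0.5785 = 6.9418, grad_y = 2*4*-1.709 = -13.672
  x_4 = 0.5785 - 0.02*6.9418 = 0.4396
  y_4 = -1.709 - 0.02*-13.672 = -1.4356
f(0.4396, -1.4356) = 6*0.4396^2 + 4*(-1.4356)^2 = 9.4031


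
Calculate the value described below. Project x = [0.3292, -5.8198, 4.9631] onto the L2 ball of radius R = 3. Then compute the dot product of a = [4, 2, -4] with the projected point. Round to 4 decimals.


Step 1: Compute ||x|| (intermediates to 6 decimals).
||x|| = sqrt(0.3292^2 + (-5.8198)^2 + 4.9631^2) = 7.655769
Step 2: Project.
Since ||x|| > R, scale = R/||x|| = 3/7.655769 = 0.391861, proj(x) = scale * x
proj(x) = [0.129001, -2.280553, 1.944845]
Step 3: Dot product.
a^T * proj(x) = 4*0.129001 + 2*(-2.280553) - 4*1.944845 = -11.8245


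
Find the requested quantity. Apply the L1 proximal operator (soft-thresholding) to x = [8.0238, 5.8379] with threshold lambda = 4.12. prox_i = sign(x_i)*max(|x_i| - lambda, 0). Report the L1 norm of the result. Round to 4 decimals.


Soft-thresholding with lambda = 4.12:
prox(8.0238) = sign(8.0238)*max(|8.0238| - 4.12, 0) = 3.9038
prox(5.8379) = sign(5.8379)*max(|5.8379| - 4.12, 0) = 1.7179
prox(x) = [3.9038, 1.7179]
||prox(x)||_1 = 3.9038 + 1.7179 = 5.6217


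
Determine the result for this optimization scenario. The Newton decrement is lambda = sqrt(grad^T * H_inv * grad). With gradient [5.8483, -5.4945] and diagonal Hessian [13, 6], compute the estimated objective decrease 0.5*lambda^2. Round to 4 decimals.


Step 1: H is diagonal, so H^(-1) * g = [0.4499, -0.9158].
Step 2: g^T H^(-1) g = sum_i g_i^2 / H_ii
  = (5.8483)^2/13 + (-5.4945)^2/6
  = 2.631 + 5.0316 = 7.6626
Step 3: Objective decrease = 0.5 * g^T H^(-1) g = 3.8313


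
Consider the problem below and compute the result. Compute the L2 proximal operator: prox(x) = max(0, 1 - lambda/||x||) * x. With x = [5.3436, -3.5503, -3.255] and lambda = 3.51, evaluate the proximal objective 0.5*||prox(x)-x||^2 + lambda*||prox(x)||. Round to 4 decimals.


Step 1: Compute ||x||.
||x|| = 7.194
Step 2: Compute scaling factor.
scale = max(0, 1 - 3.51/7.194) = 0.5121
Step 3: prox(x) = [2.7364, -1.8181, -1.6669]
||prox(x)|| = 3.684
Step 4: Proximal objective.
0.5*||prox-x||^2 = 6.1601
lambda*||prox|| = 12.9308
Total = 19.0909


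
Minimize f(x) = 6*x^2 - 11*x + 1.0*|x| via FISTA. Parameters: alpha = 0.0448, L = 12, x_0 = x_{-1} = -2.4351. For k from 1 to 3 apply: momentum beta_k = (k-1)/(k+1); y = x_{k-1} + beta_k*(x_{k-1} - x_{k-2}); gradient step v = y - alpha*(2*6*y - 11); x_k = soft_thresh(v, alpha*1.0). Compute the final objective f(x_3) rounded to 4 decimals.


FISTA on f(x) = 6*x^2 - 11*x + 1.0*|x|
L = 12, alpha = 0.0448
Iteration 1: beta = 0.0, y = -2.4351 + 0.0*(-2.4351 + 2.4351) = -2.4351
  grad(y) = -40.2212, v = y - alpha*grad = -0.6332
  prox(v) = soft_thresh(-0.6332, 0.0448) = -0.5884
Iteration 2: beta = 0.3333, y = -0.5884 + 0.3333*(-0.5884 + 2.4351) = 0.0272
  grad(y) = -10.6738, v = y - alpha*grad = 0.5054
  prox(v) = soft_thresh(0.5054, 0.0448) = 0.4606
Iteration 3: beta = 0.5, y = 0.4606 + 0.5*(0.4606 + 0.5884) = 0.985
  grad(y) = 0.8206, v = y - alpha*grad = 0.9483
  prox(v) = soft_thresh(0.9483, 0.0448) = 0.9035
f(x_3) = 6*0.9035^2 - 11*0.9035 + 1.0*|0.9035| = -4.1371


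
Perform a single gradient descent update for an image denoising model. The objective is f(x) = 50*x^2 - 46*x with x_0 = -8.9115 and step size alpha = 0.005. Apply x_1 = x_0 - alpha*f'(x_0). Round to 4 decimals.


We compute the gradient at x_0 and apply the update.
f'(x) = 100*x - 46
f'(-8.9115) = 100*-8.9115 - 46 = -937.15
x_1 = -8.9115 - 0.005*-937.15 = -4.2258


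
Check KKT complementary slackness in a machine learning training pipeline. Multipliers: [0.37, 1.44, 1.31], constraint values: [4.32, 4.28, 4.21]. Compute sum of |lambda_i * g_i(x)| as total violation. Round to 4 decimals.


KKT complementary slackness check:
lambda_1 * g_1 = 0.37 * 4.32 = 1.5984
lambda_2 * g_2 = 1.44 * 4.28 = 6.1632
lambda_3 * g_3 = 1.31 * 4.21 = 5.5151
Total violation = 1.5984 + 6.1632 + 5.5151 = 13.2767


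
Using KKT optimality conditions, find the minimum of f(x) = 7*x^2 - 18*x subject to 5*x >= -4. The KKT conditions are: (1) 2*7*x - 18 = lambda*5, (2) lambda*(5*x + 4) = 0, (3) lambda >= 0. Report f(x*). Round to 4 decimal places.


Step 1: Try lambda = 0 (constraint inactive).
Stationarity: 2*7*x - 18 = 0
x* = 18/(2*7) = 9/7 = 1.2857 (rounded; the exact value 9/7 is used below)
Check constraint: 5*1.2857 = 6.4285 >= -4 -- satisfied.
Step 2: Compute optimal value.
f(x*) = 7*(9/7)^2 - 18*(9/7) = -11.5714


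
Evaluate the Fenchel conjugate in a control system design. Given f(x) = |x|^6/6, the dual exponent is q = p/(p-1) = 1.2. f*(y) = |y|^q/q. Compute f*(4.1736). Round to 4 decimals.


The conjugate exponent q satisfies 1/p + 1/q = 1.
p = 6, so q = 6/(6 - 1) = 1.2
|y|^q = 4.1736^1.2 = 5.5541
f*(4.1736) = 5.5541 / 1.2 = 4.6284


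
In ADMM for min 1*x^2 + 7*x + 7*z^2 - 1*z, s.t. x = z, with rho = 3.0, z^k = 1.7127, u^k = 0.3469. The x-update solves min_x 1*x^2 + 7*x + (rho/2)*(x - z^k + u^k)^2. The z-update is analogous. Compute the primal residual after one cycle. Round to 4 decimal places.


ADMM iteration with rho = 3.0, z^k = 1.7127, u^k = 0.3469
Step 1: x-update.
Minimize 1*x^2 + 7*x + (3.0/2)*(x - 1.7127 + 0.3469)^2
FOC: (2*1 + 3.0)*x = -7 + 3.0*(1.7127 - 0.3469)
x^{k+1} = -0.5805
Step 2: z-update.
Minimize 7*z^2 - 1*z + (3.0/2)*(-0.5805 - z + 0.3469)^2
FOC: (2*7 + 3.0)*z = 1 + 3.0*(-0.5805 + 0.3469)
z^{k+1} = 0.0176
Step 3: u-update.
u^{k+1} = 0.3469 - 0.5805 - 0.0176 = -0.2512
Step 4: Primal residual = |-0.5805 - 0.0176| = 0.5981


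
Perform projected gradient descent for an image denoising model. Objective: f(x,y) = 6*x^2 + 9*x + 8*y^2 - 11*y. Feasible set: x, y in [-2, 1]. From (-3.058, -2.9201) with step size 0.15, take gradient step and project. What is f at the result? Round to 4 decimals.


Step 1: Compute gradient at (-3.058, -2.9201).
grad_x = 2*6*-3.058 + 9 = -27.696
grad_y = 2*8*-2.9201 - 11 = -57.7216
Step 2: Gradient step.
x_raw = -3.058 - 0.15*-27.696 = 1.0964
y_raw = -2.9201 - 0.15*-57.7216 = 5.7381
Step 3: Project onto [-2, 1].
x_proj = clip(1.0964) = 1.0
y_proj = clip(5.7381) = 1.0
Step 4: Evaluate f.
f(1.0, 1.0) = 12.0


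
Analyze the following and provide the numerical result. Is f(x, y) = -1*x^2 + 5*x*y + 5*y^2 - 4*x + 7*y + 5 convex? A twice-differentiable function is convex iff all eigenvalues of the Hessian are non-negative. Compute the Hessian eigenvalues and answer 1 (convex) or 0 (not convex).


The Hessian of f(x,y) = -1*x^2 + 5*x*y + 5*y^2 - 4*x + 7*y + 5 is:
H = [[-2, 5], [5, 10]]
Trace = -2 + 10 = 8
Determinant = -2*10 - (5)^2 = -45
Discriminant = (8)^2 - 4*-45 = 244.0
Eigenvalues: lambda_1 = -3.8102, lambda_2 = 11.8102
The function is not convex.

0


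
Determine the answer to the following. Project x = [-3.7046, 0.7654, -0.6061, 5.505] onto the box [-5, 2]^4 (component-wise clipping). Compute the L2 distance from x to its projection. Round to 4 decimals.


Project each component onto [-5, 2].
clip(-3.7046) = -3.7046, clip(0.7654) = 0.7654, clip(-0.6061) = -0.6061, clip(5.505) = 2.0
Projection = [-3.7046, 0.7654, -0.6061, 2.0]
Squared diffs: [0.0, 0.0, 0.0, 12.285]
Distance = sqrt(12.285) = 3.505


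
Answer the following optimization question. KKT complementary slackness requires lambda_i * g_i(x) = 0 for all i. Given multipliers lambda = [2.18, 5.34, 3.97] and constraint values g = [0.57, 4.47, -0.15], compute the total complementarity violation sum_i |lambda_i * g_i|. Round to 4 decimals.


KKT complementary slackness check:
lambda_1 * g_1 = 2.18 * 0.57 = 1.2426
lambda_2 * g_2 = 5.34 * 4.47 = 23.8698
lambda_3 * g_3 = 3.97 * -0.15 = -0.5955
Total violation = 1.2426 + 23.8698 + 0.5955 = 25.7079


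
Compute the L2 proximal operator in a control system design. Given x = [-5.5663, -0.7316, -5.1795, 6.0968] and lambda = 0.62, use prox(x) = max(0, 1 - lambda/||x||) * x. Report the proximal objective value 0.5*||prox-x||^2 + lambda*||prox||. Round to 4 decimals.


Step 1: Compute ||x||.
||x|| = 9.7733
Step 2: Compute scaling factor.
scale = max(0, 1 - 0.62/9.7733) = 0.9366
Step 3: prox(x) = [-5.2132, -0.6852, -4.8509, 5.71]
||prox(x)|| = 9.1533
Step 4: Proximal objective.
0.5*||prox-x||^2 = 0.1922
lambda*||prox|| = 5.675
Total = 5.8672


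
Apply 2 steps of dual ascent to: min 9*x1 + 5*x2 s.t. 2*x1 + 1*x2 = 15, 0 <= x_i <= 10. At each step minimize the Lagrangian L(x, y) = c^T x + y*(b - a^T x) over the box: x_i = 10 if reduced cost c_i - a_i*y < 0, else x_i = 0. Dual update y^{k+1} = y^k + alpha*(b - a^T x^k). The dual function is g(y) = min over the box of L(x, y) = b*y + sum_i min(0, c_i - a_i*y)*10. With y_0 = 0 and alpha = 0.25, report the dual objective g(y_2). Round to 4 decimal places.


Dual ascent for LP: min 9*x1 + 5*x2, 2*x1 + 1*x2 = 15, 0 <= x_i <= 10
Step 1: y^k = 0.0, reduced costs: (9.0, 5.0)
  x^k = (0.0, 0.0), subgradient = b - a^T x = 15.0
  y^{k+1} = 0.0 + 0.25*15.0 = 3.75
Step 2: y^k = 3.75, reduced costs: (1.5, 1.25)
  x^k = (0.0, 0.0), subgradient = b - a^T x = 15.0
  y^{k+1} = 3.75 + 0.25*15.0 = 7.5
Dual objective at y_2 = 7.5: reduced costs (-6.0, -2.5), box minimizer x = (10.0, 10.0)
g(y_2) = b*y + (c1 - a1*y)*x1 + (c2 - a2*y)*x2 = 15*7.5 + (-6.0)*10.0 + (-2.5)*10.0 = 112.5 - 60.0 - 25.0 = 27.5


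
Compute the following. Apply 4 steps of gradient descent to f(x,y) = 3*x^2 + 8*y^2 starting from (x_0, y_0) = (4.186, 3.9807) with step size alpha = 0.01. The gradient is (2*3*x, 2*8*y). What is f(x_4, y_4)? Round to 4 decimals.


Gradient descent on f(x,y) = 3*x^2 + 8*y^2.
Starting point: (4.186, 3.9807), alpha = 0.01
Step 1: grad_x = 2*3*4.186 = 25.116, grad_y = 2*8*3.9807 = 63.6912
  x_1 = 4.186 - 0.01*25.116 = 3.9348
  y_1 = 3.9807 - 0.01*63.6912 = 3.3438
Step 2: grad_x = 2*3*3.9348 = 23.609, grad_y = 2*8*3.3438 = 53.5006
  x_2 = 3.9348 - 0.01*23.609 = 3.6987
  y_2 = 3.3438 - 0.01*53.5006 = 2.8088
Step 3: grad_x = 2*3*3.6987 = 22.1925, grad_y = 2*8*2.8088 = 44.9405
  x_3 = 3.6987 - 0.01*22.1925 = 3.4768
  y_3 = 2.8088 - 0.01*44.9405 = 2.3594
Step 4: grad_x = 2*3*3.4768 = 20.8609, grad_y = 2*8*2.3594 = 37.75
  x_4 = 3.4768 - 0.01*20.8609 = 3.2682
  y_4 = 2.3594 - 0.01*37.75 = 1.9819
f(3.2682, 1.9819) = 3*3.2682^2 + 8*1.9819^2 = 63.4664


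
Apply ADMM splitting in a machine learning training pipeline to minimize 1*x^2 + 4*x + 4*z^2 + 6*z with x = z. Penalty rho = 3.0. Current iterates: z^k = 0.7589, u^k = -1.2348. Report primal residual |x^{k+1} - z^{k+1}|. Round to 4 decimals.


ADMM iteration with rho = 3.0, z^k = 0.7589, u^k = -1.2348
Step 1: x-update.
Minimize 1*x^2 + 4*x + (3.0/2)*(x - 0.7589 - 1.2348)^2
FOC: (2*1 + 3.0)*x = -4 + 3.0*(0.7589 + 1.2348)
x^{k+1} = 0.3962
Step 2: z-update.
Minimize 4*z^2 + 6*z + (3.0/2)*(0.3962 - z - 1.2348)^2
FOC: (2*4 + 3.0)*z = -6 + 3.0*(0.3962 - 1.2348)
z^{k+1} = -0.7742
Step 3: u-update.
u^{k+1} = -1.2348 + 0.3962 + 0.7742 = -0.0644
Step 4: Primal residual = |0.3962 + 0.7742| = 1.1704


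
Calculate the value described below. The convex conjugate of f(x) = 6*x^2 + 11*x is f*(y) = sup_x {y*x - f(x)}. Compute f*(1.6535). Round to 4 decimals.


f*(y) = sup_x {y*x - a*x^2 - b*x} = sup_x {(y-b)*x - a*x^2}
FOC: (y - b) - 2a*x = 0 => x* = (y - b)/(2a)
x* = (1.6535 - 11)/(2*6) = -0.7789
f*(1.6535) = (y-b)^2/(4a) = (1.6535 - 11)^2/(4*6)
= 87.3571/24 = 3.6399


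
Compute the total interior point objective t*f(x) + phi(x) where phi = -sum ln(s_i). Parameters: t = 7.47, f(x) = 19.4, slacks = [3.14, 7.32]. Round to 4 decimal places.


Step 1: Compute log-barrier.
ln values: [1.1442, 1.9906]
phi = -(1.1442 + 1.9906) = -3.1348
Step 2: Compute augmented objective.
t*f(x) = 7.47*19.4 = 144.918
Total = 144.918 - 3.1348 = 141.7832


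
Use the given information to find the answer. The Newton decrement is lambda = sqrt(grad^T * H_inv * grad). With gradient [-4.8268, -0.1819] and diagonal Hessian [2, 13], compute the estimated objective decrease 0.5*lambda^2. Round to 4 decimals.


Step 1: H is diagonal, so H^(-1) * g = [-2.4134, -0.014].
Step 2: g^T H^(-1) g = sum_i g_i^2 / H_ii
  = (-4.8268)^2/2 + (-0.1819)^2/13
  = 11.649 + 0.0025 = 11.6515
Step 3: Objective decrease = 0.5 * g^T H^(-1) g = 5.8258


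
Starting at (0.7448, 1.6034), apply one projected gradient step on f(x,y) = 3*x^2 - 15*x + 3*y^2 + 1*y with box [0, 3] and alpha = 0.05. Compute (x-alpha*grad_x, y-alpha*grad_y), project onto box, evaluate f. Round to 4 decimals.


Step 1: Compute gradient at (0.7448, 1.6034).
grad_x = 2*3*0.7448 - 15 = -10.5312
grad_y = 2*3*1.6034 + 1 = 10.6204
Step 2: Gradient step.
x_raw = 0.7448 - 0.05*-10.5312 = 1.2714
y_raw = 1.6034 - 0.05*10.6204 = 1.0724
Step 3: Project onto [0, 3].
x_proj = clip(1.2714) = 1.2714
y_proj = clip(1.0724) = 1.0724
Step 4: Evaluate f.
f(1.2714, 1.0724) = -9.699


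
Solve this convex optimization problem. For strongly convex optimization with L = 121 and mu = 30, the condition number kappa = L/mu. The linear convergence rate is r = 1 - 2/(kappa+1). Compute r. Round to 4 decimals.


Step 1: Compute the condition number.
kappa = L/mu = 121/30 = 4.0333
Step 2: Compute the convergence rate.
r = 1 - 2/(kappa + 1) = 1 - 2*mu/(L + mu) = (L - mu)/(L + mu) = 91/151 = 0.6026


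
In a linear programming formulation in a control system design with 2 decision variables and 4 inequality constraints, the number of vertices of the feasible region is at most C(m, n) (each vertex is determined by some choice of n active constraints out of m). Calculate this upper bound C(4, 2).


Each vertex corresponds to some choice of n active constraints out of m, so the number of vertices is at most C(m, n) = m! / (n!(m-n)!).
m = 4, n = 2
Numerator: 4 * 3
Denominator: 2! = 2
C(4, 2) = 6


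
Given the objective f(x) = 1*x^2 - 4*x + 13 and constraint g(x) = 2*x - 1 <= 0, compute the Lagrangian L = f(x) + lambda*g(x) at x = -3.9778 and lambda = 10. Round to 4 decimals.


Step 1: Evaluate f(x).
f(-3.9778) = 1*(-3.9778)^2 - 4*(-3.9778) + 13 = 44.7341
Step 2: Evaluate g(x).
g(-3.9778) = 2*-3.9778 - 1 = -8.9556
Step 3: Compute Lagrangian.
L = 44.7341 + 10*-8.9556 = -44.8219


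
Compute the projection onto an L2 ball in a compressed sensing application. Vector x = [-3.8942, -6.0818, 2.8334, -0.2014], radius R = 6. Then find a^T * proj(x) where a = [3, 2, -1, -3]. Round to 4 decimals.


Step 1: Compute ||x|| (intermediates to 6 decimals).
||x|| = sqrt((-3.8942)^2 + (-6.0818)^2 + 2.8334^2 + (-0.2014)^2) = 7.760271
Step 2: Project.
Since ||x|| > R, scale = R/||x|| = 6/7.760271 = 0.773169, proj(x) = scale * x
proj(x) = [-3.010875, -4.702259, 2.190697, -0.155716]
Step 3: Dot product.
a^T * proj(x) = 3*(-3.010875) + 2*(-4.702259) - 1*2.190697 - 3*(-0.155716) = -20.1607


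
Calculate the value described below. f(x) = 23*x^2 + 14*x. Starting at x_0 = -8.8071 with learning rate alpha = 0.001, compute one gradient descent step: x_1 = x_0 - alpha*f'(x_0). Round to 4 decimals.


We compute the gradient at x_0 and apply the update.
f'(x) = 46*x + 14
f'(-8.8071) = 46*-8.8071 + 14 = -391.1266
x_1 = -8.8071 - 0.001*-391.1266 = -8.416


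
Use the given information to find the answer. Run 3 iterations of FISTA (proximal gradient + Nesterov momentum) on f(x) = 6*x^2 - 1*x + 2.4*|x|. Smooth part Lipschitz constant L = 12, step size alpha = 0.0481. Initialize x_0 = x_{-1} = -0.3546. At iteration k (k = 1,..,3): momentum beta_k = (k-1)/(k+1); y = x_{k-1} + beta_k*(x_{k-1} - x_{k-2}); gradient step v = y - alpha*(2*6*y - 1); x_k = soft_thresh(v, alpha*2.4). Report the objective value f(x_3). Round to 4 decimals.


FISTA on f(x) = 6*x^2 - 1*x + 2.4*|x|
L = 12, alpha = 0.0481
Iteration 1: beta = 0.0, y = -0.3546 + 0.0*(-0.3546 + 0.3546) = -0.3546
  grad(y) = -5.2552, v = y - alpha*grad = -0.1018
  prox(v) = soft_thresh(-0.1018, 0.1154) = 0.0
Iteration 2: beta = 0.3333, y = 0.0 + 0.3333*(0.0 + 0.3546) = 0.1182
  grad(y) = 0.4184, v = y - alpha*grad = 0.0981
  prox(v) = soft_thresh(0.0981, 0.1154) = 0.0
Iteration 3: beta = 0.5, y = 0.0 + 0.5*(0.0 - 0.0) = 0.0
  grad(y) = -1.0, v = y - alpha*grad = 0.0481
  prox(v) = soft_thresh(0.0481, 0.1154) = 0.0
f(x_3) = 6*0.0^2 - 1*0.0 + 2.4*|0.0| = 0.0


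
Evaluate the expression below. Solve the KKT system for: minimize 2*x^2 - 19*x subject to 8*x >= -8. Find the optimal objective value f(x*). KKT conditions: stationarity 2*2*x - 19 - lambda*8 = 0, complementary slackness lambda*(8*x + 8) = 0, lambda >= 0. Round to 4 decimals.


Step 1: Try lambda = 0 (constraint inactive).
Stationarity: 2*2*x - 19 = 0
x* = 19/(2*2) = 4.75
Check constraint: 8*4.75 = 38.0 >= -8 -- satisfied.
Step 2: Compute optimal value.
f(x*) = 2*4.75^2 - 19*4.75 = -45.125


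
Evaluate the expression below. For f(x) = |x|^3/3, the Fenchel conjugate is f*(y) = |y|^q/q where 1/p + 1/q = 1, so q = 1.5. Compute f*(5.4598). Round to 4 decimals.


The conjugate exponent q satisfies 1/p + 1/q = 1.
p = 3, so q = 3/(3 - 1) = 1.5
|y|^q = 5.4598^1.5 = 12.7575
f*(5.4598) = 12.7575 / 1.5 = 8.505


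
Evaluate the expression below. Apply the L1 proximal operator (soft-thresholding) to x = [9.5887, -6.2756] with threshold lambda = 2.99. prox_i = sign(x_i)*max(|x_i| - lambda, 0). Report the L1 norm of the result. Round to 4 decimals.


Soft-thresholding with lambda = 2.99:
prox(9.5887) = sign(9.5887)*max(|9.5887| - 2.99, 0) = 6.5987
prox(-6.2756) = sign(-6.2756)*max(|-6.2756| - 2.99, 0) = -3.2856
prox(x) = [6.5987, -3.2856]
||prox(x)||_1 = 6.5987 + 3.2856 = 9.8843


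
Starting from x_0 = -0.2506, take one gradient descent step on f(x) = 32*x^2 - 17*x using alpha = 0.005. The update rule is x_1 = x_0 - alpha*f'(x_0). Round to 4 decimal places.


We compute the gradient at x_0 and apply the update.
f'(x) = 64*x - 17
f'(-0.2506) = 64*-0.2506 - 17 = -33.0384
x_1 = -0.2506 - 0.005*-33.0384 = -0.0854


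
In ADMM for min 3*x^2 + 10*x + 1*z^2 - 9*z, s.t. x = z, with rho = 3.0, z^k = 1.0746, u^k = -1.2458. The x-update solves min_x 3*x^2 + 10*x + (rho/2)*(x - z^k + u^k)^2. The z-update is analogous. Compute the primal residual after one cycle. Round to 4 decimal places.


ADMM iteration with rho = 3.0, z^k = 1.0746, u^k = -1.2458
Step 1: x-update.
Minimize 3*x^2 + 10*x + (3.0/2)*(x - 1.0746 - 1.2458)^2
FOC: (2*3 + 3.0)*x = -10 + 3.0*(1.0746 + 1.2458)
x^{k+1} = -0.3376
Step 2: z-update.
Minimize 1*z^2 - 9*z + (3.0/2)*(-0.3376 - z - 1.2458)^2
FOC: (2*1 + 3.0)*z = 9 + 3.0*(-0.3376 - 1.2458)
z^{k+1} = 0.8499
Step 3: u-update.
u^{k+1} = -1.2458 - 0.3376 - 0.8499 = -2.4334
Step 4: Primal residual = |-0.3376 - 0.8499| = 1.1876


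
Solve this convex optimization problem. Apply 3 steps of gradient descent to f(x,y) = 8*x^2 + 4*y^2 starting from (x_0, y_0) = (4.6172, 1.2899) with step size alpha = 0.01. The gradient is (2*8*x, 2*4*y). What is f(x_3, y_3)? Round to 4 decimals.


Gradient descent on f(x,y) = 8*x^2 + 4*y^2.
Starting point: (4.6172, 1.2899), alpha = 0.01
Step 1: grad_x = 2*8*4.6172 = 73.8752, grad_y = 2*4*1.2899 = 10.3192
  x_1 = 4.6172 - 0.01*73.8752 = 3.8784
  y_1 = 1.2899 - 0.01*10.3192 = 1.1867
Step 2: grad_x = 2*8*3.8784 = 62.0552, grad_y = 2*4*1.1867 = 9.4937
  x_2 = 3.8784 - 0.01*62.0552 = 3.2579
  y_2 = 1.1867 - 0.01*9.4937 = 1.0918
Step 3: grad_x = 2*8*3.2579 = 52.1263, grad_y = 2*4*1.0918 = 8.7342
  x_3 = 3.2579 - 0.01*52.1263 = 2.7366
  y_3 = 1.0918 - 0.01*8.7342 = 1.0044
f(2.7366, 1.0044) = 8*2.7366^2 + 4*1.0044^2 = 63.9488


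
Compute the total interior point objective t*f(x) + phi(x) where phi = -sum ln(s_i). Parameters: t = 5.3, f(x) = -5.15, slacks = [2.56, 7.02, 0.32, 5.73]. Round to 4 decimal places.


Step 1: Compute log-barrier.
ln values: [0.94, 1.9488, -1.1394, 1.7457]
phi = -(0.94 + 1.9488 - 1.1394 + 1.7457) = -3.4951
Step 2: Compute augmented objective.
t*f(x) = 5.3*-5.15 = -27.295
Total = -27.295 - 3.4951 = -30.7901


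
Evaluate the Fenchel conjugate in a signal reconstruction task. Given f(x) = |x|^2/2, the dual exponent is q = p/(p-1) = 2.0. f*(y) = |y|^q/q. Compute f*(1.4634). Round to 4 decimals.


The conjugate exponent q satisfies 1/p + 1/q = 1.
p = 2, so q = 2/(2 - 1) = 2.0
|y|^q = 1.4634^2.0 = 2.1415
f*(1.4634) = 2.1415 / 2.0 = 1.0708


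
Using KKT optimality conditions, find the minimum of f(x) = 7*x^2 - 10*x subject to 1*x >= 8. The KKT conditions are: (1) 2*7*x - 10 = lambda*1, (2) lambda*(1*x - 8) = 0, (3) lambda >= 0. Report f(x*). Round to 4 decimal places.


Step 1: Try lambda = 0 (constraint inactive).
x_unc = 10/(2*7) = 0.7143
Check: 1*0.7143 = 0.7143 < 8 -- violated!
Step 2: Constraint must be active: 1*x = 8
x* = 8/1 = 8.0
lambda = (2*7*8.0 - 10)/1 = 102.0
Step 3: Compute optimal value.
f(x*) = 7*8.0^2 - 10*8.0 = 368.0


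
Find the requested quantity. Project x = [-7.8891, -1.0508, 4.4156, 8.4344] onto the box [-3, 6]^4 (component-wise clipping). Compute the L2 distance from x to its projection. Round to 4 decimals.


Project each component onto [-3, 6].
clip(-7.8891) = -3.0, clip(-1.0508) = -1.0508, clip(4.4156) = 4.4156, clip(8.4344) = 6.0
Projection = [-3.0, -1.0508, 4.4156, 6.0]
Squared diffs: [23.9033, 0.0, 0.0, 5.9263]
Distance = sqrt(29.8296) = 5.4616


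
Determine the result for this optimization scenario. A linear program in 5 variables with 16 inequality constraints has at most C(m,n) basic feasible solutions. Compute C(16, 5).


Each vertex corresponds to some choice of n active constraints out of m, so the number of vertices is at most C(m, n) = m! / (n!(m-n)!).
m = 16, n = 5
Numerator: 16 * 15 * 14 * 13 * 12
Denominator: 5! = 120
C(16, 5) = 4368


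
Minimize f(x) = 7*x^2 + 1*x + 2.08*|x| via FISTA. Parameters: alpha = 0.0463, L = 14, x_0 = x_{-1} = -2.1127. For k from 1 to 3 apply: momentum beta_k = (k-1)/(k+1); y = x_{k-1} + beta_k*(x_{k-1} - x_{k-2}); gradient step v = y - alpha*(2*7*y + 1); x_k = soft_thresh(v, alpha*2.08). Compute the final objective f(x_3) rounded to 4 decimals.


FISTA on f(x) = 7*x^2 + 1*x + 2.08*|x|
L = 14, alpha = 0.0463
Iteration 1: beta = 0.0, y = -2.1127 + 0.0*(-2.1127 + 2.1127) = -2.1127
  grad(y) = -28.5778, v = y - alpha*grad = -0.7895
  prox(v) = soft_thresh(-0.7895, 0.0963) = -0.6932
Iteration 2: beta = 0.3333, y = -0.6932 + 0.3333*(-0.6932 + 2.1127) = -0.2201
  grad(y) = -2.0813, v = y - alpha*grad = -0.1237
  prox(v) = soft_thresh(-0.1237, 0.0963) = -0.0274
Iteration 3: beta = 0.5, y = -0.0274 + 0.5*(-0.0274 + 0.6932) = 0.3055
  grad(y) = 5.2768, v = y - alpha*grad = 0.0612
  prox(v) = soft_thresh(0.0612, 0.0963) = 0.0
f(x_3) = 7*0.0^2 + 1*0.0 + 2.08*|0.0| = 0.0


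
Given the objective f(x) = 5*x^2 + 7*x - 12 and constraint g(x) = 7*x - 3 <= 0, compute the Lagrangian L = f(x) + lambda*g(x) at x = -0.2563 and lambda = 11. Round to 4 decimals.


Step 1: Evaluate f(x).
f(-0.2563) = 5*(-0.2563)^2 + 7*(-0.2563) - 12 = -13.4657
Step 2: Evaluate g(x).
g(-0.2563) = 7*-0.2563 - 3 = -4.7941
Step 3: Compute Lagrangian.
L = -13.4657 + 11*-4.7941 = -66.2008


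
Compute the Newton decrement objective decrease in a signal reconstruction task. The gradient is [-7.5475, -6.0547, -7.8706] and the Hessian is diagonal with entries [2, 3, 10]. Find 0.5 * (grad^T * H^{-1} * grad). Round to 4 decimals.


Step 1: H is diagonal, so H^(-1) * g = [-3.7738, -2.0182, -0.7871].
Step 2: g^T H^(-1) g = sum_i g_i^2 / H_ii
  = (-7.5475)^2/2 + (-6.0547)^2/3 + (-7.8706)^2/10
  = 28.4824 + 12.2198 + 6.1946 = 46.8968
Step 3: Objective decrease = 0.5 * g^T H^(-1) g = 23.4484
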